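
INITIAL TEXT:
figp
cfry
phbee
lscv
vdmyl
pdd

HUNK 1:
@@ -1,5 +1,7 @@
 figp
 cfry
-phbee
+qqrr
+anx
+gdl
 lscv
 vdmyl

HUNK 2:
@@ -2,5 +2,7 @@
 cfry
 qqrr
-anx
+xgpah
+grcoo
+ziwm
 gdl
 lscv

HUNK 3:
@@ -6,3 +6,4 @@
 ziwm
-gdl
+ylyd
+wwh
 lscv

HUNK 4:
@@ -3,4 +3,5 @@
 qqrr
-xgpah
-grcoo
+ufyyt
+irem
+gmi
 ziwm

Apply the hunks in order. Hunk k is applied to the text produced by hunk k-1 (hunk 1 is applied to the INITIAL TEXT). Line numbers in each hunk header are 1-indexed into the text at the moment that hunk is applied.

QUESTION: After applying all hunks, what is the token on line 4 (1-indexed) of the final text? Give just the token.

Hunk 1: at line 1 remove [phbee] add [qqrr,anx,gdl] -> 8 lines: figp cfry qqrr anx gdl lscv vdmyl pdd
Hunk 2: at line 2 remove [anx] add [xgpah,grcoo,ziwm] -> 10 lines: figp cfry qqrr xgpah grcoo ziwm gdl lscv vdmyl pdd
Hunk 3: at line 6 remove [gdl] add [ylyd,wwh] -> 11 lines: figp cfry qqrr xgpah grcoo ziwm ylyd wwh lscv vdmyl pdd
Hunk 4: at line 3 remove [xgpah,grcoo] add [ufyyt,irem,gmi] -> 12 lines: figp cfry qqrr ufyyt irem gmi ziwm ylyd wwh lscv vdmyl pdd
Final line 4: ufyyt

Answer: ufyyt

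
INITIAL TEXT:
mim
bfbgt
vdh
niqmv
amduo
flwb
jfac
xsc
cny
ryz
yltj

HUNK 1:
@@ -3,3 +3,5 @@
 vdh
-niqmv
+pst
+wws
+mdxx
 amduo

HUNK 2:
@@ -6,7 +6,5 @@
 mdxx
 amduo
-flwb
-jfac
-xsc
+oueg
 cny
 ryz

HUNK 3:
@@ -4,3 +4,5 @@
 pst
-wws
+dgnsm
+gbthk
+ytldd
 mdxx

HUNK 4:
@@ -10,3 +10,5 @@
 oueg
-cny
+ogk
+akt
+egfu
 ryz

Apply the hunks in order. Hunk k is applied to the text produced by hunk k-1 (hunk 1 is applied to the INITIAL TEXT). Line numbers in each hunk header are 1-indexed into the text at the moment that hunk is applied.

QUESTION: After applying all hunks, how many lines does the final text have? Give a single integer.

Hunk 1: at line 3 remove [niqmv] add [pst,wws,mdxx] -> 13 lines: mim bfbgt vdh pst wws mdxx amduo flwb jfac xsc cny ryz yltj
Hunk 2: at line 6 remove [flwb,jfac,xsc] add [oueg] -> 11 lines: mim bfbgt vdh pst wws mdxx amduo oueg cny ryz yltj
Hunk 3: at line 4 remove [wws] add [dgnsm,gbthk,ytldd] -> 13 lines: mim bfbgt vdh pst dgnsm gbthk ytldd mdxx amduo oueg cny ryz yltj
Hunk 4: at line 10 remove [cny] add [ogk,akt,egfu] -> 15 lines: mim bfbgt vdh pst dgnsm gbthk ytldd mdxx amduo oueg ogk akt egfu ryz yltj
Final line count: 15

Answer: 15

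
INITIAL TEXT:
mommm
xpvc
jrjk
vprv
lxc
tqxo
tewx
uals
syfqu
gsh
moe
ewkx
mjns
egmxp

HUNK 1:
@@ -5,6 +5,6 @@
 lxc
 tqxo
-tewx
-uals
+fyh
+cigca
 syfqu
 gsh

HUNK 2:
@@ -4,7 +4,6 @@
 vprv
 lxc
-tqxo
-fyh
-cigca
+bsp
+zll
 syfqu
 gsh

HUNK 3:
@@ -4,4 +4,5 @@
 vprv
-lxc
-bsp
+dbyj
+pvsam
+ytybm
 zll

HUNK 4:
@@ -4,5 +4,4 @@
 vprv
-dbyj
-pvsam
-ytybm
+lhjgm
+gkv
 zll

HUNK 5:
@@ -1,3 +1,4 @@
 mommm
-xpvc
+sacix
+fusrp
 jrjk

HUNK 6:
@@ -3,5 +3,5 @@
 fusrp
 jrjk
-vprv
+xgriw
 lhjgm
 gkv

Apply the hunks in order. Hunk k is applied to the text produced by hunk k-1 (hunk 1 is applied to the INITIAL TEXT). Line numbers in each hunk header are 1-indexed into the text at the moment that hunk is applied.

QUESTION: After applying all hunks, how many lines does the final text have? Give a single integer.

Hunk 1: at line 5 remove [tewx,uals] add [fyh,cigca] -> 14 lines: mommm xpvc jrjk vprv lxc tqxo fyh cigca syfqu gsh moe ewkx mjns egmxp
Hunk 2: at line 4 remove [tqxo,fyh,cigca] add [bsp,zll] -> 13 lines: mommm xpvc jrjk vprv lxc bsp zll syfqu gsh moe ewkx mjns egmxp
Hunk 3: at line 4 remove [lxc,bsp] add [dbyj,pvsam,ytybm] -> 14 lines: mommm xpvc jrjk vprv dbyj pvsam ytybm zll syfqu gsh moe ewkx mjns egmxp
Hunk 4: at line 4 remove [dbyj,pvsam,ytybm] add [lhjgm,gkv] -> 13 lines: mommm xpvc jrjk vprv lhjgm gkv zll syfqu gsh moe ewkx mjns egmxp
Hunk 5: at line 1 remove [xpvc] add [sacix,fusrp] -> 14 lines: mommm sacix fusrp jrjk vprv lhjgm gkv zll syfqu gsh moe ewkx mjns egmxp
Hunk 6: at line 3 remove [vprv] add [xgriw] -> 14 lines: mommm sacix fusrp jrjk xgriw lhjgm gkv zll syfqu gsh moe ewkx mjns egmxp
Final line count: 14

Answer: 14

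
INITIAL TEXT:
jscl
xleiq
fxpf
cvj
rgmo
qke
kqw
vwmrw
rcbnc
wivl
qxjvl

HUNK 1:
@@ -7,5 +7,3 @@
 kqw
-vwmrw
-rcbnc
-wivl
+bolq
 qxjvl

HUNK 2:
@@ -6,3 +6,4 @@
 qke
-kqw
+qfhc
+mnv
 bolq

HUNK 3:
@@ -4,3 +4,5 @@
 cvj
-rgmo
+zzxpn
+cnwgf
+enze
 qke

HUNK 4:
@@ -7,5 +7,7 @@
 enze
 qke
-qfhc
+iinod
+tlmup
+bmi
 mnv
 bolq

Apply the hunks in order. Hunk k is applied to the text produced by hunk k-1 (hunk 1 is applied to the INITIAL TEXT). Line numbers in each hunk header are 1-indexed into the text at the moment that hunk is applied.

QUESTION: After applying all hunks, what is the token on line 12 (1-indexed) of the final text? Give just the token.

Answer: mnv

Derivation:
Hunk 1: at line 7 remove [vwmrw,rcbnc,wivl] add [bolq] -> 9 lines: jscl xleiq fxpf cvj rgmo qke kqw bolq qxjvl
Hunk 2: at line 6 remove [kqw] add [qfhc,mnv] -> 10 lines: jscl xleiq fxpf cvj rgmo qke qfhc mnv bolq qxjvl
Hunk 3: at line 4 remove [rgmo] add [zzxpn,cnwgf,enze] -> 12 lines: jscl xleiq fxpf cvj zzxpn cnwgf enze qke qfhc mnv bolq qxjvl
Hunk 4: at line 7 remove [qfhc] add [iinod,tlmup,bmi] -> 14 lines: jscl xleiq fxpf cvj zzxpn cnwgf enze qke iinod tlmup bmi mnv bolq qxjvl
Final line 12: mnv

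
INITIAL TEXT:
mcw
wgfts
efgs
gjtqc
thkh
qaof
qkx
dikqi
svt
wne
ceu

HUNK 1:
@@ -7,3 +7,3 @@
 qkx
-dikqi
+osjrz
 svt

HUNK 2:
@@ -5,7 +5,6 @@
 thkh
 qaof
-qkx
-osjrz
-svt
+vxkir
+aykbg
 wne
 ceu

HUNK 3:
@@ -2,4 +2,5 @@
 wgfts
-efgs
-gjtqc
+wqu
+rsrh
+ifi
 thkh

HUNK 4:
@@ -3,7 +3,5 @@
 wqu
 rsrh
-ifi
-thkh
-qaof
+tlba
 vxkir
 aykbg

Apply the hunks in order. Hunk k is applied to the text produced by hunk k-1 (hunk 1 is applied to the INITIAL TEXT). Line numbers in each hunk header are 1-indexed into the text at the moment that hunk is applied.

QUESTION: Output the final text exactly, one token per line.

Hunk 1: at line 7 remove [dikqi] add [osjrz] -> 11 lines: mcw wgfts efgs gjtqc thkh qaof qkx osjrz svt wne ceu
Hunk 2: at line 5 remove [qkx,osjrz,svt] add [vxkir,aykbg] -> 10 lines: mcw wgfts efgs gjtqc thkh qaof vxkir aykbg wne ceu
Hunk 3: at line 2 remove [efgs,gjtqc] add [wqu,rsrh,ifi] -> 11 lines: mcw wgfts wqu rsrh ifi thkh qaof vxkir aykbg wne ceu
Hunk 4: at line 3 remove [ifi,thkh,qaof] add [tlba] -> 9 lines: mcw wgfts wqu rsrh tlba vxkir aykbg wne ceu

Answer: mcw
wgfts
wqu
rsrh
tlba
vxkir
aykbg
wne
ceu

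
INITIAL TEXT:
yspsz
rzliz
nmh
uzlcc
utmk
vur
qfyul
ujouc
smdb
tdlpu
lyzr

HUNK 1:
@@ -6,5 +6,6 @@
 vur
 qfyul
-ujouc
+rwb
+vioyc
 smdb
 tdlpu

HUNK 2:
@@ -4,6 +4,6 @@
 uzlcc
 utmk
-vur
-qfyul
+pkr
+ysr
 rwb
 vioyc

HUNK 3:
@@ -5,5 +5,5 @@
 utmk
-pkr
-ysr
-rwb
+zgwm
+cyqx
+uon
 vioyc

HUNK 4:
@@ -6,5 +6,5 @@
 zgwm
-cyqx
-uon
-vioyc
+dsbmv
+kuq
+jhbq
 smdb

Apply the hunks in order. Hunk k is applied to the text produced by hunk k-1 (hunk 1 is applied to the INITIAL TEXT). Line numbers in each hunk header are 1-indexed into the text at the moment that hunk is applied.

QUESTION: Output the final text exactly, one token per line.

Answer: yspsz
rzliz
nmh
uzlcc
utmk
zgwm
dsbmv
kuq
jhbq
smdb
tdlpu
lyzr

Derivation:
Hunk 1: at line 6 remove [ujouc] add [rwb,vioyc] -> 12 lines: yspsz rzliz nmh uzlcc utmk vur qfyul rwb vioyc smdb tdlpu lyzr
Hunk 2: at line 4 remove [vur,qfyul] add [pkr,ysr] -> 12 lines: yspsz rzliz nmh uzlcc utmk pkr ysr rwb vioyc smdb tdlpu lyzr
Hunk 3: at line 5 remove [pkr,ysr,rwb] add [zgwm,cyqx,uon] -> 12 lines: yspsz rzliz nmh uzlcc utmk zgwm cyqx uon vioyc smdb tdlpu lyzr
Hunk 4: at line 6 remove [cyqx,uon,vioyc] add [dsbmv,kuq,jhbq] -> 12 lines: yspsz rzliz nmh uzlcc utmk zgwm dsbmv kuq jhbq smdb tdlpu lyzr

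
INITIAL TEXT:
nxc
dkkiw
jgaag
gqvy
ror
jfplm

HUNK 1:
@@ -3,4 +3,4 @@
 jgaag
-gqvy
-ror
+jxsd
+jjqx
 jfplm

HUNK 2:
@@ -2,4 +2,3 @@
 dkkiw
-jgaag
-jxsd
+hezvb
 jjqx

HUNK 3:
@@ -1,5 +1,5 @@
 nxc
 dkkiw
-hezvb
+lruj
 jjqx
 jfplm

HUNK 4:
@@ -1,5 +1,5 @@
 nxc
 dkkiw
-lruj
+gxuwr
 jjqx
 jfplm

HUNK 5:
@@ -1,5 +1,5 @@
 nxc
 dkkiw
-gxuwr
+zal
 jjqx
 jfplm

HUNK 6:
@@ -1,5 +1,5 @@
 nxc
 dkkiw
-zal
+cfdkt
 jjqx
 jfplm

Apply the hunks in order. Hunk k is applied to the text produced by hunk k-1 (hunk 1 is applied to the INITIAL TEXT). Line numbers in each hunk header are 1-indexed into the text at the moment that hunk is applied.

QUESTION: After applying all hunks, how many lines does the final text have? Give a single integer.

Answer: 5

Derivation:
Hunk 1: at line 3 remove [gqvy,ror] add [jxsd,jjqx] -> 6 lines: nxc dkkiw jgaag jxsd jjqx jfplm
Hunk 2: at line 2 remove [jgaag,jxsd] add [hezvb] -> 5 lines: nxc dkkiw hezvb jjqx jfplm
Hunk 3: at line 1 remove [hezvb] add [lruj] -> 5 lines: nxc dkkiw lruj jjqx jfplm
Hunk 4: at line 1 remove [lruj] add [gxuwr] -> 5 lines: nxc dkkiw gxuwr jjqx jfplm
Hunk 5: at line 1 remove [gxuwr] add [zal] -> 5 lines: nxc dkkiw zal jjqx jfplm
Hunk 6: at line 1 remove [zal] add [cfdkt] -> 5 lines: nxc dkkiw cfdkt jjqx jfplm
Final line count: 5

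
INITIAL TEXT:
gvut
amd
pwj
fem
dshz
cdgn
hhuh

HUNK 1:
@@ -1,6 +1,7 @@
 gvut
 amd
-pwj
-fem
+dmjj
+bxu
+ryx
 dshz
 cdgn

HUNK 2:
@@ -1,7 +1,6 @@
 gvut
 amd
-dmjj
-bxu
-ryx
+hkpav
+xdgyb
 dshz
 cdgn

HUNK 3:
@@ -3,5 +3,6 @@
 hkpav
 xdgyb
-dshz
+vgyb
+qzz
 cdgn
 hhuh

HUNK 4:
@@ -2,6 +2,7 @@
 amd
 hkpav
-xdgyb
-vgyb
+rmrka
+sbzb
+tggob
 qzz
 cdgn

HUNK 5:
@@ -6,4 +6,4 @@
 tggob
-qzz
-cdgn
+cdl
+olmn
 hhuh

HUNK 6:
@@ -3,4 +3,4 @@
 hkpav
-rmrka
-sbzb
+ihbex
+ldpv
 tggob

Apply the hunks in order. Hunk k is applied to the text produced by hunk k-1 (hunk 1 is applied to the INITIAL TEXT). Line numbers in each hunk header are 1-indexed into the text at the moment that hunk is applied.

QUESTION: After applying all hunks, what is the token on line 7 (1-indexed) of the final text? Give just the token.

Answer: cdl

Derivation:
Hunk 1: at line 1 remove [pwj,fem] add [dmjj,bxu,ryx] -> 8 lines: gvut amd dmjj bxu ryx dshz cdgn hhuh
Hunk 2: at line 1 remove [dmjj,bxu,ryx] add [hkpav,xdgyb] -> 7 lines: gvut amd hkpav xdgyb dshz cdgn hhuh
Hunk 3: at line 3 remove [dshz] add [vgyb,qzz] -> 8 lines: gvut amd hkpav xdgyb vgyb qzz cdgn hhuh
Hunk 4: at line 2 remove [xdgyb,vgyb] add [rmrka,sbzb,tggob] -> 9 lines: gvut amd hkpav rmrka sbzb tggob qzz cdgn hhuh
Hunk 5: at line 6 remove [qzz,cdgn] add [cdl,olmn] -> 9 lines: gvut amd hkpav rmrka sbzb tggob cdl olmn hhuh
Hunk 6: at line 3 remove [rmrka,sbzb] add [ihbex,ldpv] -> 9 lines: gvut amd hkpav ihbex ldpv tggob cdl olmn hhuh
Final line 7: cdl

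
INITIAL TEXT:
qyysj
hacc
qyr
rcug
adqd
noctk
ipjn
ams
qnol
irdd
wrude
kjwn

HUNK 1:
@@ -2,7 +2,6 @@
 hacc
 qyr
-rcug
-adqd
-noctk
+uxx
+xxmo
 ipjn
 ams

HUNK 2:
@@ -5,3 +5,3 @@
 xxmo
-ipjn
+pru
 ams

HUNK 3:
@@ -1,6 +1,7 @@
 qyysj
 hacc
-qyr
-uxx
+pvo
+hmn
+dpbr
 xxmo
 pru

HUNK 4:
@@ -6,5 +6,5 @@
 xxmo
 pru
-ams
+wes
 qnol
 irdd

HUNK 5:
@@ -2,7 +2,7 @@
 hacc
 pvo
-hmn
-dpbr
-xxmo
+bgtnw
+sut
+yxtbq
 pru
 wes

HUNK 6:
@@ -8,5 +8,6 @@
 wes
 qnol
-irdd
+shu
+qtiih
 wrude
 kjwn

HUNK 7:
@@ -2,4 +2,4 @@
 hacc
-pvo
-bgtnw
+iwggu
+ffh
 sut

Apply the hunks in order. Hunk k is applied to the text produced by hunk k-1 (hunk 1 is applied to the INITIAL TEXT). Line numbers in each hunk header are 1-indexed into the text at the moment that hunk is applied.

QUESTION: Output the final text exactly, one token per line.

Hunk 1: at line 2 remove [rcug,adqd,noctk] add [uxx,xxmo] -> 11 lines: qyysj hacc qyr uxx xxmo ipjn ams qnol irdd wrude kjwn
Hunk 2: at line 5 remove [ipjn] add [pru] -> 11 lines: qyysj hacc qyr uxx xxmo pru ams qnol irdd wrude kjwn
Hunk 3: at line 1 remove [qyr,uxx] add [pvo,hmn,dpbr] -> 12 lines: qyysj hacc pvo hmn dpbr xxmo pru ams qnol irdd wrude kjwn
Hunk 4: at line 6 remove [ams] add [wes] -> 12 lines: qyysj hacc pvo hmn dpbr xxmo pru wes qnol irdd wrude kjwn
Hunk 5: at line 2 remove [hmn,dpbr,xxmo] add [bgtnw,sut,yxtbq] -> 12 lines: qyysj hacc pvo bgtnw sut yxtbq pru wes qnol irdd wrude kjwn
Hunk 6: at line 8 remove [irdd] add [shu,qtiih] -> 13 lines: qyysj hacc pvo bgtnw sut yxtbq pru wes qnol shu qtiih wrude kjwn
Hunk 7: at line 2 remove [pvo,bgtnw] add [iwggu,ffh] -> 13 lines: qyysj hacc iwggu ffh sut yxtbq pru wes qnol shu qtiih wrude kjwn

Answer: qyysj
hacc
iwggu
ffh
sut
yxtbq
pru
wes
qnol
shu
qtiih
wrude
kjwn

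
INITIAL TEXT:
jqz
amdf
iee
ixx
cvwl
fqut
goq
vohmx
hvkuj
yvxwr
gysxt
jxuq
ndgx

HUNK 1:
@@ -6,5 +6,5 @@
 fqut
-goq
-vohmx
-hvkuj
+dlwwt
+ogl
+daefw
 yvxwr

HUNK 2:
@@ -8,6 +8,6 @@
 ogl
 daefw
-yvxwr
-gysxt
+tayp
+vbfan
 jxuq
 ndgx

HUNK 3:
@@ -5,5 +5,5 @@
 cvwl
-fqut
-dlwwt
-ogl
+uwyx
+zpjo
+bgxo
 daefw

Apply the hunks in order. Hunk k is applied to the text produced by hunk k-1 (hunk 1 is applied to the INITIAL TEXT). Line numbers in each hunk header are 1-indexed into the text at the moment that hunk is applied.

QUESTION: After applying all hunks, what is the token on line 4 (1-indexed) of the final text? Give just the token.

Answer: ixx

Derivation:
Hunk 1: at line 6 remove [goq,vohmx,hvkuj] add [dlwwt,ogl,daefw] -> 13 lines: jqz amdf iee ixx cvwl fqut dlwwt ogl daefw yvxwr gysxt jxuq ndgx
Hunk 2: at line 8 remove [yvxwr,gysxt] add [tayp,vbfan] -> 13 lines: jqz amdf iee ixx cvwl fqut dlwwt ogl daefw tayp vbfan jxuq ndgx
Hunk 3: at line 5 remove [fqut,dlwwt,ogl] add [uwyx,zpjo,bgxo] -> 13 lines: jqz amdf iee ixx cvwl uwyx zpjo bgxo daefw tayp vbfan jxuq ndgx
Final line 4: ixx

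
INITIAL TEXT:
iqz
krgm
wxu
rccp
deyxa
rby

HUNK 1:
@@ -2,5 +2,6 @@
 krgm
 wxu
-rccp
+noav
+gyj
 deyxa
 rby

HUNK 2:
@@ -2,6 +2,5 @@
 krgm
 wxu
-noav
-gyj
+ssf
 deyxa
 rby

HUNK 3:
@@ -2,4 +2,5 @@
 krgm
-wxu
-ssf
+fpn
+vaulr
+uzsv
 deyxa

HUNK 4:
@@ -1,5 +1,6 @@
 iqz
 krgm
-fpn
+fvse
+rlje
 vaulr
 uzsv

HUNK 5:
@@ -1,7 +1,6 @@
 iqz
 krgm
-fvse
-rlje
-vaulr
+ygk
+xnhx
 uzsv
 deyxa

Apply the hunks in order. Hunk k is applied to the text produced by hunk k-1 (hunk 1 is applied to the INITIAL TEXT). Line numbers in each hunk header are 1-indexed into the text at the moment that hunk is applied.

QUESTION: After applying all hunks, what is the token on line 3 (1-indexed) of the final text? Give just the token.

Hunk 1: at line 2 remove [rccp] add [noav,gyj] -> 7 lines: iqz krgm wxu noav gyj deyxa rby
Hunk 2: at line 2 remove [noav,gyj] add [ssf] -> 6 lines: iqz krgm wxu ssf deyxa rby
Hunk 3: at line 2 remove [wxu,ssf] add [fpn,vaulr,uzsv] -> 7 lines: iqz krgm fpn vaulr uzsv deyxa rby
Hunk 4: at line 1 remove [fpn] add [fvse,rlje] -> 8 lines: iqz krgm fvse rlje vaulr uzsv deyxa rby
Hunk 5: at line 1 remove [fvse,rlje,vaulr] add [ygk,xnhx] -> 7 lines: iqz krgm ygk xnhx uzsv deyxa rby
Final line 3: ygk

Answer: ygk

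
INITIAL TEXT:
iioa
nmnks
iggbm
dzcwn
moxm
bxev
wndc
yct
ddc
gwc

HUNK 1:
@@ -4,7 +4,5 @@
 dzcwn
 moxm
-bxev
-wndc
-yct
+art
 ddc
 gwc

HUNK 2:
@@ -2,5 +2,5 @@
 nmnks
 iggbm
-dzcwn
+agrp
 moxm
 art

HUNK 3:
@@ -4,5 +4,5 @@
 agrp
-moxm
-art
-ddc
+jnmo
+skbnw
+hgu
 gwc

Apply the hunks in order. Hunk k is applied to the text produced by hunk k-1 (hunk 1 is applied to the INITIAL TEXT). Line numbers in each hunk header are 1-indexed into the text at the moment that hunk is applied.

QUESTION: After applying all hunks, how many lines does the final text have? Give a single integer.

Answer: 8

Derivation:
Hunk 1: at line 4 remove [bxev,wndc,yct] add [art] -> 8 lines: iioa nmnks iggbm dzcwn moxm art ddc gwc
Hunk 2: at line 2 remove [dzcwn] add [agrp] -> 8 lines: iioa nmnks iggbm agrp moxm art ddc gwc
Hunk 3: at line 4 remove [moxm,art,ddc] add [jnmo,skbnw,hgu] -> 8 lines: iioa nmnks iggbm agrp jnmo skbnw hgu gwc
Final line count: 8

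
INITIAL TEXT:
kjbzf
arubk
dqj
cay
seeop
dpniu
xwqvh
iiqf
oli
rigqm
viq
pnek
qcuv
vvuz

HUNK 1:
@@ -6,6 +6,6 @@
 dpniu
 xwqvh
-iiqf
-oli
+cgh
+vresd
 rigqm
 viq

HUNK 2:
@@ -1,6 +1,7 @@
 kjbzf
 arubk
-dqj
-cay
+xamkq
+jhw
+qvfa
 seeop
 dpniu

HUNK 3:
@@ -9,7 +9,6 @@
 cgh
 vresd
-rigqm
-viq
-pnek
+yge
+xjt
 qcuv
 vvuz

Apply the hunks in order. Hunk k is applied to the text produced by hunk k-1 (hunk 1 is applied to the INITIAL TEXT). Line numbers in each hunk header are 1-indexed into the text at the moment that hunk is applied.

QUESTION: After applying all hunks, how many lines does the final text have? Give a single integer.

Answer: 14

Derivation:
Hunk 1: at line 6 remove [iiqf,oli] add [cgh,vresd] -> 14 lines: kjbzf arubk dqj cay seeop dpniu xwqvh cgh vresd rigqm viq pnek qcuv vvuz
Hunk 2: at line 1 remove [dqj,cay] add [xamkq,jhw,qvfa] -> 15 lines: kjbzf arubk xamkq jhw qvfa seeop dpniu xwqvh cgh vresd rigqm viq pnek qcuv vvuz
Hunk 3: at line 9 remove [rigqm,viq,pnek] add [yge,xjt] -> 14 lines: kjbzf arubk xamkq jhw qvfa seeop dpniu xwqvh cgh vresd yge xjt qcuv vvuz
Final line count: 14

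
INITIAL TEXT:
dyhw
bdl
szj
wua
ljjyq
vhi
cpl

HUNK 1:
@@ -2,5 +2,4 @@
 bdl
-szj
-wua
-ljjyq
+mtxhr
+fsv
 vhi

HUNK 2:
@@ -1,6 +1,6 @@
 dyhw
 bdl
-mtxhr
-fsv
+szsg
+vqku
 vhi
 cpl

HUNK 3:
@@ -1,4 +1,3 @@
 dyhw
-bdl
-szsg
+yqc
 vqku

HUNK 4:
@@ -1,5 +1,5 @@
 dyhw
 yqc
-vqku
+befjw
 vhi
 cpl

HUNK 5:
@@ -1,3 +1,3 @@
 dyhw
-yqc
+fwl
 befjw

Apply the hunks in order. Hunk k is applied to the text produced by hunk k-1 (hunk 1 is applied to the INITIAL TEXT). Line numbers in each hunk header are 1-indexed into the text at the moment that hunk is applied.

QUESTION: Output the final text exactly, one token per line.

Hunk 1: at line 2 remove [szj,wua,ljjyq] add [mtxhr,fsv] -> 6 lines: dyhw bdl mtxhr fsv vhi cpl
Hunk 2: at line 1 remove [mtxhr,fsv] add [szsg,vqku] -> 6 lines: dyhw bdl szsg vqku vhi cpl
Hunk 3: at line 1 remove [bdl,szsg] add [yqc] -> 5 lines: dyhw yqc vqku vhi cpl
Hunk 4: at line 1 remove [vqku] add [befjw] -> 5 lines: dyhw yqc befjw vhi cpl
Hunk 5: at line 1 remove [yqc] add [fwl] -> 5 lines: dyhw fwl befjw vhi cpl

Answer: dyhw
fwl
befjw
vhi
cpl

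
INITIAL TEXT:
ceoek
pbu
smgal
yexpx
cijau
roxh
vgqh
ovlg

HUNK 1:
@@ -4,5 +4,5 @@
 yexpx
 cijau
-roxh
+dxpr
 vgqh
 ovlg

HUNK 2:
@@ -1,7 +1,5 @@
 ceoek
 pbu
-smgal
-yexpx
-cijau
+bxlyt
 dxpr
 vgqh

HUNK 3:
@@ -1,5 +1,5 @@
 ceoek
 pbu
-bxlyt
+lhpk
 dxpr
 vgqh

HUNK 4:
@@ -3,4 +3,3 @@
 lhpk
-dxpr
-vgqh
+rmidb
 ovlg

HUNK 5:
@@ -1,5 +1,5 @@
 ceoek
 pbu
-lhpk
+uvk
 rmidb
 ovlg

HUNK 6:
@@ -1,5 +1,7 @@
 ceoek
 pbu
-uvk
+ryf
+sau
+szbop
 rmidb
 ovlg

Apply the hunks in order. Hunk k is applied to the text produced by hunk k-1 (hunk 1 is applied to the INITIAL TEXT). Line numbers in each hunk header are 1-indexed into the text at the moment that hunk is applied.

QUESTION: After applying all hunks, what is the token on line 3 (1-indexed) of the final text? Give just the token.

Answer: ryf

Derivation:
Hunk 1: at line 4 remove [roxh] add [dxpr] -> 8 lines: ceoek pbu smgal yexpx cijau dxpr vgqh ovlg
Hunk 2: at line 1 remove [smgal,yexpx,cijau] add [bxlyt] -> 6 lines: ceoek pbu bxlyt dxpr vgqh ovlg
Hunk 3: at line 1 remove [bxlyt] add [lhpk] -> 6 lines: ceoek pbu lhpk dxpr vgqh ovlg
Hunk 4: at line 3 remove [dxpr,vgqh] add [rmidb] -> 5 lines: ceoek pbu lhpk rmidb ovlg
Hunk 5: at line 1 remove [lhpk] add [uvk] -> 5 lines: ceoek pbu uvk rmidb ovlg
Hunk 6: at line 1 remove [uvk] add [ryf,sau,szbop] -> 7 lines: ceoek pbu ryf sau szbop rmidb ovlg
Final line 3: ryf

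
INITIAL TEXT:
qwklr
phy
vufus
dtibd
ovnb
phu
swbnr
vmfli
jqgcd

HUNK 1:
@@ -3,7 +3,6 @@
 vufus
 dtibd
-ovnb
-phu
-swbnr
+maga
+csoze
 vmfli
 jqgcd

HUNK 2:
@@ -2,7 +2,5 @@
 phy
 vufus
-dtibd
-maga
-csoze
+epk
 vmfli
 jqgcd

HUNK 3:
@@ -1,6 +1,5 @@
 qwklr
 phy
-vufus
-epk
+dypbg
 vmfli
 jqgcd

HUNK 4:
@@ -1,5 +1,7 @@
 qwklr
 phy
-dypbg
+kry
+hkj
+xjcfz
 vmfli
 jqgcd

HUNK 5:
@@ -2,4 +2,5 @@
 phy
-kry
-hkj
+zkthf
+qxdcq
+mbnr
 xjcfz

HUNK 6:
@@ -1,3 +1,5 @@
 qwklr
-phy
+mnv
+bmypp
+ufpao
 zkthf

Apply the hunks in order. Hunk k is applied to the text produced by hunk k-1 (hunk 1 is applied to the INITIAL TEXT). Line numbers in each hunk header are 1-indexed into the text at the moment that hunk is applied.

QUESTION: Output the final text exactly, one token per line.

Hunk 1: at line 3 remove [ovnb,phu,swbnr] add [maga,csoze] -> 8 lines: qwklr phy vufus dtibd maga csoze vmfli jqgcd
Hunk 2: at line 2 remove [dtibd,maga,csoze] add [epk] -> 6 lines: qwklr phy vufus epk vmfli jqgcd
Hunk 3: at line 1 remove [vufus,epk] add [dypbg] -> 5 lines: qwklr phy dypbg vmfli jqgcd
Hunk 4: at line 1 remove [dypbg] add [kry,hkj,xjcfz] -> 7 lines: qwklr phy kry hkj xjcfz vmfli jqgcd
Hunk 5: at line 2 remove [kry,hkj] add [zkthf,qxdcq,mbnr] -> 8 lines: qwklr phy zkthf qxdcq mbnr xjcfz vmfli jqgcd
Hunk 6: at line 1 remove [phy] add [mnv,bmypp,ufpao] -> 10 lines: qwklr mnv bmypp ufpao zkthf qxdcq mbnr xjcfz vmfli jqgcd

Answer: qwklr
mnv
bmypp
ufpao
zkthf
qxdcq
mbnr
xjcfz
vmfli
jqgcd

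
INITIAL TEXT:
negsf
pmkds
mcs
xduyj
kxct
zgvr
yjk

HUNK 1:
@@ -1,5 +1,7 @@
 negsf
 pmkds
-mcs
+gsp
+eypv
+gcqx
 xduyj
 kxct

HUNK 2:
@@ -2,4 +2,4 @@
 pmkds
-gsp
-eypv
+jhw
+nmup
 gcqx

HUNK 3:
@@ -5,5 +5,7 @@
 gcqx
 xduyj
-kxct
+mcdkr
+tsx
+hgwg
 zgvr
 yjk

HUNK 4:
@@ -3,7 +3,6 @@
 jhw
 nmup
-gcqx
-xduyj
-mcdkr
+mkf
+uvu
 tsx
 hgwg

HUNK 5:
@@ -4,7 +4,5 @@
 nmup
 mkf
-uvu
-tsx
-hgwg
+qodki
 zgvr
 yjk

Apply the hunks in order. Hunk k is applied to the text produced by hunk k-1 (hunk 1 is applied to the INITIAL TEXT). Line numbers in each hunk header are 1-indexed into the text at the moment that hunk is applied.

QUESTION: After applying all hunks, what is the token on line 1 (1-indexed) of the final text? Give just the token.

Hunk 1: at line 1 remove [mcs] add [gsp,eypv,gcqx] -> 9 lines: negsf pmkds gsp eypv gcqx xduyj kxct zgvr yjk
Hunk 2: at line 2 remove [gsp,eypv] add [jhw,nmup] -> 9 lines: negsf pmkds jhw nmup gcqx xduyj kxct zgvr yjk
Hunk 3: at line 5 remove [kxct] add [mcdkr,tsx,hgwg] -> 11 lines: negsf pmkds jhw nmup gcqx xduyj mcdkr tsx hgwg zgvr yjk
Hunk 4: at line 3 remove [gcqx,xduyj,mcdkr] add [mkf,uvu] -> 10 lines: negsf pmkds jhw nmup mkf uvu tsx hgwg zgvr yjk
Hunk 5: at line 4 remove [uvu,tsx,hgwg] add [qodki] -> 8 lines: negsf pmkds jhw nmup mkf qodki zgvr yjk
Final line 1: negsf

Answer: negsf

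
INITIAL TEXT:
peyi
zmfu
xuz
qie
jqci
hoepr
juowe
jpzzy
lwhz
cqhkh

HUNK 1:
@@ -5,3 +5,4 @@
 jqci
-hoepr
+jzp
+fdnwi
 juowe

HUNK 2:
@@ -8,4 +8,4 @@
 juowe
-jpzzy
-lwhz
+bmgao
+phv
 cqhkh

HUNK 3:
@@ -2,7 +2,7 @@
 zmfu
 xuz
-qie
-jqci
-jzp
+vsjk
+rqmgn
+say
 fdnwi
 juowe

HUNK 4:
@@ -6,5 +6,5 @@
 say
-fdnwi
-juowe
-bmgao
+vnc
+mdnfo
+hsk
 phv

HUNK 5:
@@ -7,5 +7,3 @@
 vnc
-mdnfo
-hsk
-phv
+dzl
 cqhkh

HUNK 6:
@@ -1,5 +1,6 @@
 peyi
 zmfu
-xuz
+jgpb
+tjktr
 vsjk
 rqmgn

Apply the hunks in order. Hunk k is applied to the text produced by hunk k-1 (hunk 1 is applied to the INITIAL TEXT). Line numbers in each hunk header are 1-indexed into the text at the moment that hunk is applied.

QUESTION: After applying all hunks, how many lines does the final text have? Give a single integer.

Hunk 1: at line 5 remove [hoepr] add [jzp,fdnwi] -> 11 lines: peyi zmfu xuz qie jqci jzp fdnwi juowe jpzzy lwhz cqhkh
Hunk 2: at line 8 remove [jpzzy,lwhz] add [bmgao,phv] -> 11 lines: peyi zmfu xuz qie jqci jzp fdnwi juowe bmgao phv cqhkh
Hunk 3: at line 2 remove [qie,jqci,jzp] add [vsjk,rqmgn,say] -> 11 lines: peyi zmfu xuz vsjk rqmgn say fdnwi juowe bmgao phv cqhkh
Hunk 4: at line 6 remove [fdnwi,juowe,bmgao] add [vnc,mdnfo,hsk] -> 11 lines: peyi zmfu xuz vsjk rqmgn say vnc mdnfo hsk phv cqhkh
Hunk 5: at line 7 remove [mdnfo,hsk,phv] add [dzl] -> 9 lines: peyi zmfu xuz vsjk rqmgn say vnc dzl cqhkh
Hunk 6: at line 1 remove [xuz] add [jgpb,tjktr] -> 10 lines: peyi zmfu jgpb tjktr vsjk rqmgn say vnc dzl cqhkh
Final line count: 10

Answer: 10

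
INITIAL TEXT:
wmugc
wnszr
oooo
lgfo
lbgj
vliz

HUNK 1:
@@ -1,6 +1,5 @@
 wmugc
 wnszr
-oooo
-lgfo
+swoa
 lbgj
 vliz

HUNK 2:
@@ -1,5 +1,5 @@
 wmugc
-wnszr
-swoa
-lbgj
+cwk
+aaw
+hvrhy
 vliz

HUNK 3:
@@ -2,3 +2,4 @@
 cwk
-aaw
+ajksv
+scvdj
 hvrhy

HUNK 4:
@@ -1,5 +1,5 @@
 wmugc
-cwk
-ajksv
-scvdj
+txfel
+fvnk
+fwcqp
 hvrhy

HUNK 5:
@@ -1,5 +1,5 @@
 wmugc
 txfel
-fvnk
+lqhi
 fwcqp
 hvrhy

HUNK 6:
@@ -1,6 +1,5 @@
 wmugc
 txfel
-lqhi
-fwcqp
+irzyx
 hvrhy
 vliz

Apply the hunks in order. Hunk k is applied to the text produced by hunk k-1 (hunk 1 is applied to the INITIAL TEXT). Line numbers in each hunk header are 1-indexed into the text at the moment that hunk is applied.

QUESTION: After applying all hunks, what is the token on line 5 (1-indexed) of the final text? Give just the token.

Answer: vliz

Derivation:
Hunk 1: at line 1 remove [oooo,lgfo] add [swoa] -> 5 lines: wmugc wnszr swoa lbgj vliz
Hunk 2: at line 1 remove [wnszr,swoa,lbgj] add [cwk,aaw,hvrhy] -> 5 lines: wmugc cwk aaw hvrhy vliz
Hunk 3: at line 2 remove [aaw] add [ajksv,scvdj] -> 6 lines: wmugc cwk ajksv scvdj hvrhy vliz
Hunk 4: at line 1 remove [cwk,ajksv,scvdj] add [txfel,fvnk,fwcqp] -> 6 lines: wmugc txfel fvnk fwcqp hvrhy vliz
Hunk 5: at line 1 remove [fvnk] add [lqhi] -> 6 lines: wmugc txfel lqhi fwcqp hvrhy vliz
Hunk 6: at line 1 remove [lqhi,fwcqp] add [irzyx] -> 5 lines: wmugc txfel irzyx hvrhy vliz
Final line 5: vliz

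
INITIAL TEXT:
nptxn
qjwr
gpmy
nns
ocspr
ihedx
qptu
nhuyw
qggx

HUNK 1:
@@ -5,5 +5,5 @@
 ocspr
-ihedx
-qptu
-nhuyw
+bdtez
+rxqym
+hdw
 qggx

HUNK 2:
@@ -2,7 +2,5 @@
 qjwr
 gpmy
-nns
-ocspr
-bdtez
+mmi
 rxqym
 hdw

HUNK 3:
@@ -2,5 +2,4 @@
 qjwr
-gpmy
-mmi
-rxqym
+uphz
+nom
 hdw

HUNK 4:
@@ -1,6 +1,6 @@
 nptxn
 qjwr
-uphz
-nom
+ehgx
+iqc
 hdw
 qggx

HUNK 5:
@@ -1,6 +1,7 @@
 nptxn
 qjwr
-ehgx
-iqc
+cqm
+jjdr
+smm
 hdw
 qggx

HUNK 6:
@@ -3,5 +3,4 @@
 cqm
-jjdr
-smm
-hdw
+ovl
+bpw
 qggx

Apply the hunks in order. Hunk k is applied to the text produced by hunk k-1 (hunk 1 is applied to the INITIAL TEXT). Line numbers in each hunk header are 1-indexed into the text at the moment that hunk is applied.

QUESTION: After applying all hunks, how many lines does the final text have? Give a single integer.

Answer: 6

Derivation:
Hunk 1: at line 5 remove [ihedx,qptu,nhuyw] add [bdtez,rxqym,hdw] -> 9 lines: nptxn qjwr gpmy nns ocspr bdtez rxqym hdw qggx
Hunk 2: at line 2 remove [nns,ocspr,bdtez] add [mmi] -> 7 lines: nptxn qjwr gpmy mmi rxqym hdw qggx
Hunk 3: at line 2 remove [gpmy,mmi,rxqym] add [uphz,nom] -> 6 lines: nptxn qjwr uphz nom hdw qggx
Hunk 4: at line 1 remove [uphz,nom] add [ehgx,iqc] -> 6 lines: nptxn qjwr ehgx iqc hdw qggx
Hunk 5: at line 1 remove [ehgx,iqc] add [cqm,jjdr,smm] -> 7 lines: nptxn qjwr cqm jjdr smm hdw qggx
Hunk 6: at line 3 remove [jjdr,smm,hdw] add [ovl,bpw] -> 6 lines: nptxn qjwr cqm ovl bpw qggx
Final line count: 6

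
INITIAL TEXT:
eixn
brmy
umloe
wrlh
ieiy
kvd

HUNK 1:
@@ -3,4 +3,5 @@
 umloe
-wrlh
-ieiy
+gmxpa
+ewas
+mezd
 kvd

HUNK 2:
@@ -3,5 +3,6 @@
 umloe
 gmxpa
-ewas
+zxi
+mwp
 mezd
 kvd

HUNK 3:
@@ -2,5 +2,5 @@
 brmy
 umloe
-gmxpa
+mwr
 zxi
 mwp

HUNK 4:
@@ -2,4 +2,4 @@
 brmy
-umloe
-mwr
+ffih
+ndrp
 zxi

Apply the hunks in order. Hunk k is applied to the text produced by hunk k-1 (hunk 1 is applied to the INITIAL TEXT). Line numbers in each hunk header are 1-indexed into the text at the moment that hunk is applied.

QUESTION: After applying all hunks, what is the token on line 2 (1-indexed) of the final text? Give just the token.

Hunk 1: at line 3 remove [wrlh,ieiy] add [gmxpa,ewas,mezd] -> 7 lines: eixn brmy umloe gmxpa ewas mezd kvd
Hunk 2: at line 3 remove [ewas] add [zxi,mwp] -> 8 lines: eixn brmy umloe gmxpa zxi mwp mezd kvd
Hunk 3: at line 2 remove [gmxpa] add [mwr] -> 8 lines: eixn brmy umloe mwr zxi mwp mezd kvd
Hunk 4: at line 2 remove [umloe,mwr] add [ffih,ndrp] -> 8 lines: eixn brmy ffih ndrp zxi mwp mezd kvd
Final line 2: brmy

Answer: brmy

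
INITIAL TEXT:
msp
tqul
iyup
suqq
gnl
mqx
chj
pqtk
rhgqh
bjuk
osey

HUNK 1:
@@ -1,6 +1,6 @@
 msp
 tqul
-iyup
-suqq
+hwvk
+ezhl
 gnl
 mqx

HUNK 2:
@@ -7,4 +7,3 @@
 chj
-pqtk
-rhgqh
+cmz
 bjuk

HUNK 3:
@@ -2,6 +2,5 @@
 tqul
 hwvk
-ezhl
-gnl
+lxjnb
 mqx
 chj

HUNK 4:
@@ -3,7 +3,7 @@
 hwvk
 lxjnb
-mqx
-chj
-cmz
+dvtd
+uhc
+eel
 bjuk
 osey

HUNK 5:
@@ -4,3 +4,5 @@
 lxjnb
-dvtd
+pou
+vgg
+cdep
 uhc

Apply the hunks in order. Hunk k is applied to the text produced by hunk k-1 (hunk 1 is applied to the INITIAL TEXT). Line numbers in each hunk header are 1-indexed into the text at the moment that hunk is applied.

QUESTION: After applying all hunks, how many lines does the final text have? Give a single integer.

Answer: 11

Derivation:
Hunk 1: at line 1 remove [iyup,suqq] add [hwvk,ezhl] -> 11 lines: msp tqul hwvk ezhl gnl mqx chj pqtk rhgqh bjuk osey
Hunk 2: at line 7 remove [pqtk,rhgqh] add [cmz] -> 10 lines: msp tqul hwvk ezhl gnl mqx chj cmz bjuk osey
Hunk 3: at line 2 remove [ezhl,gnl] add [lxjnb] -> 9 lines: msp tqul hwvk lxjnb mqx chj cmz bjuk osey
Hunk 4: at line 3 remove [mqx,chj,cmz] add [dvtd,uhc,eel] -> 9 lines: msp tqul hwvk lxjnb dvtd uhc eel bjuk osey
Hunk 5: at line 4 remove [dvtd] add [pou,vgg,cdep] -> 11 lines: msp tqul hwvk lxjnb pou vgg cdep uhc eel bjuk osey
Final line count: 11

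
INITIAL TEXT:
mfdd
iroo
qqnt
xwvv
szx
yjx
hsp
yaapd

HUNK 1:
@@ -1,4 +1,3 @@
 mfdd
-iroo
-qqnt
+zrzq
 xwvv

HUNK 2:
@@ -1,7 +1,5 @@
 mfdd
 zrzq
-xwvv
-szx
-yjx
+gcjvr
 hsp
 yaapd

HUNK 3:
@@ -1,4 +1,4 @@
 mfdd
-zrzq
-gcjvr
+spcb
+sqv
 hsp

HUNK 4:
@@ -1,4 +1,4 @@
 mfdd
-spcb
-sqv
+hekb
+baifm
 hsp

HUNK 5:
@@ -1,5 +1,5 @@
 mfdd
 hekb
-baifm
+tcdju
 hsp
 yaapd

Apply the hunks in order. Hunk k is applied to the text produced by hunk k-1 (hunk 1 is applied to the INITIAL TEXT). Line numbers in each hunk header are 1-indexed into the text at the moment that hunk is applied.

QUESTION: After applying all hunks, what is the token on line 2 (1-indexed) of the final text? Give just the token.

Hunk 1: at line 1 remove [iroo,qqnt] add [zrzq] -> 7 lines: mfdd zrzq xwvv szx yjx hsp yaapd
Hunk 2: at line 1 remove [xwvv,szx,yjx] add [gcjvr] -> 5 lines: mfdd zrzq gcjvr hsp yaapd
Hunk 3: at line 1 remove [zrzq,gcjvr] add [spcb,sqv] -> 5 lines: mfdd spcb sqv hsp yaapd
Hunk 4: at line 1 remove [spcb,sqv] add [hekb,baifm] -> 5 lines: mfdd hekb baifm hsp yaapd
Hunk 5: at line 1 remove [baifm] add [tcdju] -> 5 lines: mfdd hekb tcdju hsp yaapd
Final line 2: hekb

Answer: hekb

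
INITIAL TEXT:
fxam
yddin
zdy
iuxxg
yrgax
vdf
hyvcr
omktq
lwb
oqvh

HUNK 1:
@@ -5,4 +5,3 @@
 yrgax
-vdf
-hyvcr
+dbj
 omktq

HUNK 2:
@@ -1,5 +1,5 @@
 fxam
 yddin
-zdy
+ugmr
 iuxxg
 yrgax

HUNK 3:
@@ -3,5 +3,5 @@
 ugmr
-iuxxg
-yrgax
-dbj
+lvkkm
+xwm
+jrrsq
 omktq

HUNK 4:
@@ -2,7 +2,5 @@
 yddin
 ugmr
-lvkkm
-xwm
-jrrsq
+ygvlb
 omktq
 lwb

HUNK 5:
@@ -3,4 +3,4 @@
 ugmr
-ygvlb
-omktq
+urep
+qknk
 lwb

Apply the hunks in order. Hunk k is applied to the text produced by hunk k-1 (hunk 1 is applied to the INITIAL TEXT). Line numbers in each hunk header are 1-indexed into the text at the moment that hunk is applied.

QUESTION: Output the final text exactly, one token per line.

Answer: fxam
yddin
ugmr
urep
qknk
lwb
oqvh

Derivation:
Hunk 1: at line 5 remove [vdf,hyvcr] add [dbj] -> 9 lines: fxam yddin zdy iuxxg yrgax dbj omktq lwb oqvh
Hunk 2: at line 1 remove [zdy] add [ugmr] -> 9 lines: fxam yddin ugmr iuxxg yrgax dbj omktq lwb oqvh
Hunk 3: at line 3 remove [iuxxg,yrgax,dbj] add [lvkkm,xwm,jrrsq] -> 9 lines: fxam yddin ugmr lvkkm xwm jrrsq omktq lwb oqvh
Hunk 4: at line 2 remove [lvkkm,xwm,jrrsq] add [ygvlb] -> 7 lines: fxam yddin ugmr ygvlb omktq lwb oqvh
Hunk 5: at line 3 remove [ygvlb,omktq] add [urep,qknk] -> 7 lines: fxam yddin ugmr urep qknk lwb oqvh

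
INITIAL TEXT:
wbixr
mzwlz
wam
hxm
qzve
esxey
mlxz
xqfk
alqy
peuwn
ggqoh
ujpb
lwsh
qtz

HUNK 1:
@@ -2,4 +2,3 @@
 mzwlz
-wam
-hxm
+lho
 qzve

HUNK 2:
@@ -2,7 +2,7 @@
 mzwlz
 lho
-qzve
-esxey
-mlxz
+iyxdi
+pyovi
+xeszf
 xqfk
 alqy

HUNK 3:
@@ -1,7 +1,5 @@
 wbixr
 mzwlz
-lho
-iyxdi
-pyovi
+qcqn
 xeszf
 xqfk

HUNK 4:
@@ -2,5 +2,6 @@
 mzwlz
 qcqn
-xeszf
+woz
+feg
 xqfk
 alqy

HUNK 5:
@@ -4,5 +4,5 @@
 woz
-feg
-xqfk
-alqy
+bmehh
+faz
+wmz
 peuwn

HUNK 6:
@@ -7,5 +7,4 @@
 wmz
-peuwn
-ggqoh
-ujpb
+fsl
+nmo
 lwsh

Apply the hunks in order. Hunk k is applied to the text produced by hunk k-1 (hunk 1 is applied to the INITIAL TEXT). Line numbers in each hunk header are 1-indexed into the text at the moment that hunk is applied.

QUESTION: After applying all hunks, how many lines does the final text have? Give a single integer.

Hunk 1: at line 2 remove [wam,hxm] add [lho] -> 13 lines: wbixr mzwlz lho qzve esxey mlxz xqfk alqy peuwn ggqoh ujpb lwsh qtz
Hunk 2: at line 2 remove [qzve,esxey,mlxz] add [iyxdi,pyovi,xeszf] -> 13 lines: wbixr mzwlz lho iyxdi pyovi xeszf xqfk alqy peuwn ggqoh ujpb lwsh qtz
Hunk 3: at line 1 remove [lho,iyxdi,pyovi] add [qcqn] -> 11 lines: wbixr mzwlz qcqn xeszf xqfk alqy peuwn ggqoh ujpb lwsh qtz
Hunk 4: at line 2 remove [xeszf] add [woz,feg] -> 12 lines: wbixr mzwlz qcqn woz feg xqfk alqy peuwn ggqoh ujpb lwsh qtz
Hunk 5: at line 4 remove [feg,xqfk,alqy] add [bmehh,faz,wmz] -> 12 lines: wbixr mzwlz qcqn woz bmehh faz wmz peuwn ggqoh ujpb lwsh qtz
Hunk 6: at line 7 remove [peuwn,ggqoh,ujpb] add [fsl,nmo] -> 11 lines: wbixr mzwlz qcqn woz bmehh faz wmz fsl nmo lwsh qtz
Final line count: 11

Answer: 11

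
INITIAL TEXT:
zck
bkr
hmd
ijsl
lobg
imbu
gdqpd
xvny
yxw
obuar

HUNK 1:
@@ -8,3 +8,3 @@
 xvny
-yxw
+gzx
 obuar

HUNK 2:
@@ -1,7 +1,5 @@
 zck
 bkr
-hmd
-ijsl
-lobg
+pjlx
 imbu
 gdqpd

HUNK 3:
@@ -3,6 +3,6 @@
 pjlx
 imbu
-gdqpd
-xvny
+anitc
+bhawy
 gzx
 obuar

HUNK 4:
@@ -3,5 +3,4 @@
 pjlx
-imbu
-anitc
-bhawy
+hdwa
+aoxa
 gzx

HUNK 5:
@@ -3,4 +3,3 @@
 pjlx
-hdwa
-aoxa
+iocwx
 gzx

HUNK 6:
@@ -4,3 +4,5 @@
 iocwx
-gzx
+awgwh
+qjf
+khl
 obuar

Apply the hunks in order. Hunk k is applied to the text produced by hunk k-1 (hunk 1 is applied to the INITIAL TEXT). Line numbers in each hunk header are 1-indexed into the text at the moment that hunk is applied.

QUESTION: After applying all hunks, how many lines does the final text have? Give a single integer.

Answer: 8

Derivation:
Hunk 1: at line 8 remove [yxw] add [gzx] -> 10 lines: zck bkr hmd ijsl lobg imbu gdqpd xvny gzx obuar
Hunk 2: at line 1 remove [hmd,ijsl,lobg] add [pjlx] -> 8 lines: zck bkr pjlx imbu gdqpd xvny gzx obuar
Hunk 3: at line 3 remove [gdqpd,xvny] add [anitc,bhawy] -> 8 lines: zck bkr pjlx imbu anitc bhawy gzx obuar
Hunk 4: at line 3 remove [imbu,anitc,bhawy] add [hdwa,aoxa] -> 7 lines: zck bkr pjlx hdwa aoxa gzx obuar
Hunk 5: at line 3 remove [hdwa,aoxa] add [iocwx] -> 6 lines: zck bkr pjlx iocwx gzx obuar
Hunk 6: at line 4 remove [gzx] add [awgwh,qjf,khl] -> 8 lines: zck bkr pjlx iocwx awgwh qjf khl obuar
Final line count: 8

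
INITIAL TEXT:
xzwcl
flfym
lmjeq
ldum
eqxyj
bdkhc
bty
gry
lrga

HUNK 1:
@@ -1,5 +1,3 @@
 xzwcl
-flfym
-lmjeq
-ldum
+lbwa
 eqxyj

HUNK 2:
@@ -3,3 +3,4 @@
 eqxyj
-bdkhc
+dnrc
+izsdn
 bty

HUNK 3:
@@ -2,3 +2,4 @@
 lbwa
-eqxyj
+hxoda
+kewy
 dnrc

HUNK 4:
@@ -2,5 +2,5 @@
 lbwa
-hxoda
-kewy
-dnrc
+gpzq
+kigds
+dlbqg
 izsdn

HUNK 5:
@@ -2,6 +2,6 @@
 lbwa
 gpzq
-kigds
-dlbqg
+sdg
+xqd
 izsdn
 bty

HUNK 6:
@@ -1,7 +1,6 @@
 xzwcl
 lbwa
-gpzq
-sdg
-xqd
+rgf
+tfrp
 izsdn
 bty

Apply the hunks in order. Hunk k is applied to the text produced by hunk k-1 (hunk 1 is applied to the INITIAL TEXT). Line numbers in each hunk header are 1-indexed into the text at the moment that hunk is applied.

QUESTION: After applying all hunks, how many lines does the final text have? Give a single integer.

Answer: 8

Derivation:
Hunk 1: at line 1 remove [flfym,lmjeq,ldum] add [lbwa] -> 7 lines: xzwcl lbwa eqxyj bdkhc bty gry lrga
Hunk 2: at line 3 remove [bdkhc] add [dnrc,izsdn] -> 8 lines: xzwcl lbwa eqxyj dnrc izsdn bty gry lrga
Hunk 3: at line 2 remove [eqxyj] add [hxoda,kewy] -> 9 lines: xzwcl lbwa hxoda kewy dnrc izsdn bty gry lrga
Hunk 4: at line 2 remove [hxoda,kewy,dnrc] add [gpzq,kigds,dlbqg] -> 9 lines: xzwcl lbwa gpzq kigds dlbqg izsdn bty gry lrga
Hunk 5: at line 2 remove [kigds,dlbqg] add [sdg,xqd] -> 9 lines: xzwcl lbwa gpzq sdg xqd izsdn bty gry lrga
Hunk 6: at line 1 remove [gpzq,sdg,xqd] add [rgf,tfrp] -> 8 lines: xzwcl lbwa rgf tfrp izsdn bty gry lrga
Final line count: 8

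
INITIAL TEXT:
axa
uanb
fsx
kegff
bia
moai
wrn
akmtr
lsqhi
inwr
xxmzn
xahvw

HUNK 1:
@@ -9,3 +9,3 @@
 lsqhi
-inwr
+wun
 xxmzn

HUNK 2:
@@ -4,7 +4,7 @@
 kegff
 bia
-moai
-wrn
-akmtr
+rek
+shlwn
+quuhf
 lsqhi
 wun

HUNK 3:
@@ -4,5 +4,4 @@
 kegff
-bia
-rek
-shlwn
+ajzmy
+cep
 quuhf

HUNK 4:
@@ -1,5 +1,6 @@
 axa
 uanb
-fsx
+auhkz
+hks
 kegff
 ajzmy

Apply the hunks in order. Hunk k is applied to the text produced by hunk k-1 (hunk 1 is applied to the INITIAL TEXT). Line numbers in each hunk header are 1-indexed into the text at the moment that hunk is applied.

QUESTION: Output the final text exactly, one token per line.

Answer: axa
uanb
auhkz
hks
kegff
ajzmy
cep
quuhf
lsqhi
wun
xxmzn
xahvw

Derivation:
Hunk 1: at line 9 remove [inwr] add [wun] -> 12 lines: axa uanb fsx kegff bia moai wrn akmtr lsqhi wun xxmzn xahvw
Hunk 2: at line 4 remove [moai,wrn,akmtr] add [rek,shlwn,quuhf] -> 12 lines: axa uanb fsx kegff bia rek shlwn quuhf lsqhi wun xxmzn xahvw
Hunk 3: at line 4 remove [bia,rek,shlwn] add [ajzmy,cep] -> 11 lines: axa uanb fsx kegff ajzmy cep quuhf lsqhi wun xxmzn xahvw
Hunk 4: at line 1 remove [fsx] add [auhkz,hks] -> 12 lines: axa uanb auhkz hks kegff ajzmy cep quuhf lsqhi wun xxmzn xahvw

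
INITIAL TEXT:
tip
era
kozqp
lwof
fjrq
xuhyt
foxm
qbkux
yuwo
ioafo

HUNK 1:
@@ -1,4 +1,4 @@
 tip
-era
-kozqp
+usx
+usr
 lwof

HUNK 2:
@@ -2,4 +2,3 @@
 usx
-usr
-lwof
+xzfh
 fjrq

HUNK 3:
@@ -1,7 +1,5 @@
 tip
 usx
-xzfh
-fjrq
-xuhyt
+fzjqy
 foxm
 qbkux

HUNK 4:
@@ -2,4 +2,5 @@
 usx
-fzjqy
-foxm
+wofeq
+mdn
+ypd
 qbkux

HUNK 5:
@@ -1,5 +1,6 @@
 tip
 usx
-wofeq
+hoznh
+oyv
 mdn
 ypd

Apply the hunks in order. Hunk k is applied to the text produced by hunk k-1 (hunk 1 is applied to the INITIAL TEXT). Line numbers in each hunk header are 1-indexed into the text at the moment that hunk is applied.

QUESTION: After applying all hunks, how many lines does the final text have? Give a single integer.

Hunk 1: at line 1 remove [era,kozqp] add [usx,usr] -> 10 lines: tip usx usr lwof fjrq xuhyt foxm qbkux yuwo ioafo
Hunk 2: at line 2 remove [usr,lwof] add [xzfh] -> 9 lines: tip usx xzfh fjrq xuhyt foxm qbkux yuwo ioafo
Hunk 3: at line 1 remove [xzfh,fjrq,xuhyt] add [fzjqy] -> 7 lines: tip usx fzjqy foxm qbkux yuwo ioafo
Hunk 4: at line 2 remove [fzjqy,foxm] add [wofeq,mdn,ypd] -> 8 lines: tip usx wofeq mdn ypd qbkux yuwo ioafo
Hunk 5: at line 1 remove [wofeq] add [hoznh,oyv] -> 9 lines: tip usx hoznh oyv mdn ypd qbkux yuwo ioafo
Final line count: 9

Answer: 9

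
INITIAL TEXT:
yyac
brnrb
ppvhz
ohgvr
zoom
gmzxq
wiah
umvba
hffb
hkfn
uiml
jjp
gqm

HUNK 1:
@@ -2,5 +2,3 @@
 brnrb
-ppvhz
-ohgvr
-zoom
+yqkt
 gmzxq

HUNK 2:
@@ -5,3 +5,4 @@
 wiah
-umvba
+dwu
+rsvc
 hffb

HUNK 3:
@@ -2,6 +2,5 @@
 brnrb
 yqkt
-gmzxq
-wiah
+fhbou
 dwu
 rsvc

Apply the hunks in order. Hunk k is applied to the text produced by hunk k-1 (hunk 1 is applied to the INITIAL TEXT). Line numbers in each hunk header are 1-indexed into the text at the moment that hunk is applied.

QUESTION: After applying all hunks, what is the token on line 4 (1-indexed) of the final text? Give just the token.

Answer: fhbou

Derivation:
Hunk 1: at line 2 remove [ppvhz,ohgvr,zoom] add [yqkt] -> 11 lines: yyac brnrb yqkt gmzxq wiah umvba hffb hkfn uiml jjp gqm
Hunk 2: at line 5 remove [umvba] add [dwu,rsvc] -> 12 lines: yyac brnrb yqkt gmzxq wiah dwu rsvc hffb hkfn uiml jjp gqm
Hunk 3: at line 2 remove [gmzxq,wiah] add [fhbou] -> 11 lines: yyac brnrb yqkt fhbou dwu rsvc hffb hkfn uiml jjp gqm
Final line 4: fhbou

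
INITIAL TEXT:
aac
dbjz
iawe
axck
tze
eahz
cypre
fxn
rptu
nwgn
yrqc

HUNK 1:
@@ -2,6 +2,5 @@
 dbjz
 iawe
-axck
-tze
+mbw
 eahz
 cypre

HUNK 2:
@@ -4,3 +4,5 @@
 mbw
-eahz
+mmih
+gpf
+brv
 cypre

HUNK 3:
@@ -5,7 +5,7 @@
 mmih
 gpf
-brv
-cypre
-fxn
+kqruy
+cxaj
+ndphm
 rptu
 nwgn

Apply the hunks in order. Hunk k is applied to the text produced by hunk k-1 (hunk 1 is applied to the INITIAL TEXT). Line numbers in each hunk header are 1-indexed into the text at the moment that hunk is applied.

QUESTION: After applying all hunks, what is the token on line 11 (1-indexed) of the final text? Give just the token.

Answer: nwgn

Derivation:
Hunk 1: at line 2 remove [axck,tze] add [mbw] -> 10 lines: aac dbjz iawe mbw eahz cypre fxn rptu nwgn yrqc
Hunk 2: at line 4 remove [eahz] add [mmih,gpf,brv] -> 12 lines: aac dbjz iawe mbw mmih gpf brv cypre fxn rptu nwgn yrqc
Hunk 3: at line 5 remove [brv,cypre,fxn] add [kqruy,cxaj,ndphm] -> 12 lines: aac dbjz iawe mbw mmih gpf kqruy cxaj ndphm rptu nwgn yrqc
Final line 11: nwgn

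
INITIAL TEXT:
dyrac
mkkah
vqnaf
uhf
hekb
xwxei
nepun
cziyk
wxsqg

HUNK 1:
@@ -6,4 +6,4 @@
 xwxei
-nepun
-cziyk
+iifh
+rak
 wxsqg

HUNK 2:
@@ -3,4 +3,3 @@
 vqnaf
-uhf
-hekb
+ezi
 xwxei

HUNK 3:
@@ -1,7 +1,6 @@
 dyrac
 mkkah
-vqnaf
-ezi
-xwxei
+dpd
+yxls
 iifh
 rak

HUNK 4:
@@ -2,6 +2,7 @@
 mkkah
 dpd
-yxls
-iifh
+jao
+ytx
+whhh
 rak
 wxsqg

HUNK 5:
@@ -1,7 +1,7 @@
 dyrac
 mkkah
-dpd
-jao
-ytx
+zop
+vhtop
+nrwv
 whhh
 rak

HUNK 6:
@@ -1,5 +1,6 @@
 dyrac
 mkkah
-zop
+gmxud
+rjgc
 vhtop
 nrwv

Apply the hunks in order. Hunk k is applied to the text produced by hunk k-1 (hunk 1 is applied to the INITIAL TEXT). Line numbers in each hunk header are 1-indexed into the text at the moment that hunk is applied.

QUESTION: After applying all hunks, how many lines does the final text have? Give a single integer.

Hunk 1: at line 6 remove [nepun,cziyk] add [iifh,rak] -> 9 lines: dyrac mkkah vqnaf uhf hekb xwxei iifh rak wxsqg
Hunk 2: at line 3 remove [uhf,hekb] add [ezi] -> 8 lines: dyrac mkkah vqnaf ezi xwxei iifh rak wxsqg
Hunk 3: at line 1 remove [vqnaf,ezi,xwxei] add [dpd,yxls] -> 7 lines: dyrac mkkah dpd yxls iifh rak wxsqg
Hunk 4: at line 2 remove [yxls,iifh] add [jao,ytx,whhh] -> 8 lines: dyrac mkkah dpd jao ytx whhh rak wxsqg
Hunk 5: at line 1 remove [dpd,jao,ytx] add [zop,vhtop,nrwv] -> 8 lines: dyrac mkkah zop vhtop nrwv whhh rak wxsqg
Hunk 6: at line 1 remove [zop] add [gmxud,rjgc] -> 9 lines: dyrac mkkah gmxud rjgc vhtop nrwv whhh rak wxsqg
Final line count: 9

Answer: 9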